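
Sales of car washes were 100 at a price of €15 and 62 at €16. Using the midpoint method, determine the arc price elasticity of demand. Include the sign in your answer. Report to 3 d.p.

-7.272

ΔQ = 62 − 100 = -38; ΔP = 16 − 15 = 1.
Midpoints: P̄ = 15.50, Q̄ = 81.0.
ε = (ΔQ/ΔP)(P̄/Q̄) = (-38/1)(15.50/81.0).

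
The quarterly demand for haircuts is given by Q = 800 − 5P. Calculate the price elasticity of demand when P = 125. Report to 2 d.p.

At P = 125, Q = 175.
dQ/dP = −5.
ε = (dQ/dP)(P/Q) = (-5)(125/175).

-3.57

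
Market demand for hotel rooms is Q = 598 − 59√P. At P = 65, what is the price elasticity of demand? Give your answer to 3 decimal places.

At P = 65, Q = 122.327.
dQ/dP = −59/(2√P) = -3.659.
ε = (dQ/dP)(P/Q) = (-3.659)(65/122.327).

-1.944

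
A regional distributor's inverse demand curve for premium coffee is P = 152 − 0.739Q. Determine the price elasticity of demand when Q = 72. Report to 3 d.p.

-1.857

At Q = 72, P = 152 − 0.739(72) = 98.79.
dP/dQ = −0.739, so dQ/dP = 1/(−0.739) = -1.353.
ε = (dQ/dP)(P/Q) = (-1.353)(98.79/72).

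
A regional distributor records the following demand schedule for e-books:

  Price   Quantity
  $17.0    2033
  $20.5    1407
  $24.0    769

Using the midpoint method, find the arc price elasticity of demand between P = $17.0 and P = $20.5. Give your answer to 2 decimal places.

At P = 17.0, Q = 2033; at P = 20.5, Q = 1407.
ΔQ = -626, ΔP = 3.5. Midpoints: P̄ = 18.75, Q̄ = 1720.0.
ε = (ΔQ/ΔP)(P̄/Q̄) = (-626/3.5)(18.75/1720.0).

-1.95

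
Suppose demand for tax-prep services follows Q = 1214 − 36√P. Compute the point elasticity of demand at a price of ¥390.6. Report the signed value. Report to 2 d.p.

-0.71

At P = 390.6, Q = 502.510.
dQ/dP = −36/(2√P) = -0.911.
ε = (dQ/dP)(P/Q) = (-0.911)(390.6/502.510).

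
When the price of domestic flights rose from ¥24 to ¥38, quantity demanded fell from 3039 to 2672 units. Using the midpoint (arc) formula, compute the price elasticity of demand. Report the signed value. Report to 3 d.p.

ΔQ = 2672 − 3039 = -367; ΔP = 38 − 24 = 14.
Midpoints: P̄ = 31.00, Q̄ = 2855.5.
ε = (ΔQ/ΔP)(P̄/Q̄) = (-367/14)(31.00/2855.5).

-0.285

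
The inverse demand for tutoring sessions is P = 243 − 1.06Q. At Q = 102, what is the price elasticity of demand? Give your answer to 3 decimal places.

-1.248

At Q = 102, P = 243 − 1.06(102) = 134.88.
dP/dQ = −1.06, so dQ/dP = 1/(−1.06) = -0.943.
ε = (dQ/dP)(P/Q) = (-0.943)(134.88/102).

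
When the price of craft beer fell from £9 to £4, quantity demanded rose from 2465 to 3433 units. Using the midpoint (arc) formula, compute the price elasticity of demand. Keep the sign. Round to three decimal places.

-0.427

ΔQ = 3433 − 2465 = 968; ΔP = 4 − 9 = -5.
Midpoints: P̄ = 6.50, Q̄ = 2949.0.
ε = (ΔQ/ΔP)(P̄/Q̄) = (968/-5)(6.50/2949.0).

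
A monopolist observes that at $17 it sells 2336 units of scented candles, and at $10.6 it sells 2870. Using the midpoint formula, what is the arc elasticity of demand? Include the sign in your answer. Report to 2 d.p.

-0.44

ΔQ = 2870 − 2336 = 534; ΔP = 10.6 − 17 = -6.4.
Midpoints: P̄ = 13.80, Q̄ = 2603.0.
ε = (ΔQ/ΔP)(P̄/Q̄) = (534/-6.4)(13.80/2603.0).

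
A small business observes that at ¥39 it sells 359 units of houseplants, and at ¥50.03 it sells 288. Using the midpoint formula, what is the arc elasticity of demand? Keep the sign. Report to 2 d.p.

ΔQ = 288 − 359 = -71; ΔP = 50.03 − 39 = 11.03.
Midpoints: P̄ = 44.52, Q̄ = 323.5.
ε = (ΔQ/ΔP)(P̄/Q̄) = (-71/11.03)(44.52/323.5).

-0.89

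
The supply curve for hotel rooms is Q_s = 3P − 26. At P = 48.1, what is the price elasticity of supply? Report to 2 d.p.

At P = 48.1, Q_s = 118.30.
dQ_s/dP = 3.
ε_s = (dQ_s/dP)(P/Q_s) = (3)(48.1/118.30).

1.22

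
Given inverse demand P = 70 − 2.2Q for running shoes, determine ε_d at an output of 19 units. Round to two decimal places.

At Q = 19, P = 70 − 2.2(19) = 28.20.
dP/dQ = −2.2, so dQ/dP = 1/(−2.2) = -0.455.
ε = (dQ/dP)(P/Q) = (-0.455)(28.20/19).

-0.67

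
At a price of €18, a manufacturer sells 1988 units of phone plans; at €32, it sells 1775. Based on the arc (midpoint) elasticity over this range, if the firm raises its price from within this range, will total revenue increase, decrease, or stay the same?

increase

Arc ε = (-213/14)(25.00/1881.5) ≈ -0.202.
|ε| = 0.20 < 1, so demand is inelastic. A price rise therefore raises total revenue.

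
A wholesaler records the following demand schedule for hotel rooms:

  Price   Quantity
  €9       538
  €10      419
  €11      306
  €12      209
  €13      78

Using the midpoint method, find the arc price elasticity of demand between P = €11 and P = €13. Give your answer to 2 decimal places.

-7.13

At P = 11, Q = 306; at P = 13, Q = 78.
ΔQ = -228, ΔP = 2. Midpoints: P̄ = 12.00, Q̄ = 192.0.
ε = (ΔQ/ΔP)(P̄/Q̄) = (-228/2)(12.00/192.0).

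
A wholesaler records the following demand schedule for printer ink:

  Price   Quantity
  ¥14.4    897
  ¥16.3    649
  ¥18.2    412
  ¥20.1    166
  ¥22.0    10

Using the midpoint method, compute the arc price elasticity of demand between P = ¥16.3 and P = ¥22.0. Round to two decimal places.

-6.52

At P = 16.3, Q = 649; at P = 22.0, Q = 10.
ΔQ = -639, ΔP = 5.7. Midpoints: P̄ = 19.15, Q̄ = 329.5.
ε = (ΔQ/ΔP)(P̄/Q̄) = (-639/5.7)(19.15/329.5).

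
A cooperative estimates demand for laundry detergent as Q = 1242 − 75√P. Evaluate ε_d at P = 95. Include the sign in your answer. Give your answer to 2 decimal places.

-0.72

At P = 95, Q = 510.990.
dQ/dP = −75/(2√P) = -3.847.
ε = (dQ/dP)(P/Q) = (-3.847)(95/510.990).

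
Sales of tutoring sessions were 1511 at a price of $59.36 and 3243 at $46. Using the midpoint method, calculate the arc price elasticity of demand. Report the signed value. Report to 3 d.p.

-2.873

ΔQ = 3243 − 1511 = 1732; ΔP = 46 − 59.36 = -13.36.
Midpoints: P̄ = 52.68, Q̄ = 2377.0.
ε = (ΔQ/ΔP)(P̄/Q̄) = (1732/-13.36)(52.68/2377.0).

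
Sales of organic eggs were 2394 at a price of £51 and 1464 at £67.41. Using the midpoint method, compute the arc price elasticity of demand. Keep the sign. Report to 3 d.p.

ΔQ = 1464 − 2394 = -930; ΔP = 67.41 − 51 = 16.41.
Midpoints: P̄ = 59.20, Q̄ = 1929.0.
ε = (ΔQ/ΔP)(P̄/Q̄) = (-930/16.41)(59.20/1929.0).

-1.739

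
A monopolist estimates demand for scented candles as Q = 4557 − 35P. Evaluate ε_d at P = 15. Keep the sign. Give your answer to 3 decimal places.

At P = 15, Q = 4032.
dQ/dP = −35.
ε = (dQ/dP)(P/Q) = (-35)(15/4032).
|ε| < 1, so demand is inelastic at this price.

-0.130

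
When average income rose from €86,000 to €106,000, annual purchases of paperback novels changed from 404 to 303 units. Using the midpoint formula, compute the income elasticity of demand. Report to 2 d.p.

-1.37

ΔQ = -101, ΔI = 20000. Midpoints: Ī = 96,000, Q̄ = 353.5.
ε_I = (ΔQ/ΔI)(Ī/Q̄) = (-101/20000)(96000/353.5).
ε_I < 0, so the good is inferior.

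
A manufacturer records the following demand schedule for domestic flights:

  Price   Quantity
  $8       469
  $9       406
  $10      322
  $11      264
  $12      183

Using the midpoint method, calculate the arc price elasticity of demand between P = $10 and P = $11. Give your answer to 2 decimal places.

-2.08

At P = 10, Q = 322; at P = 11, Q = 264.
ΔQ = -58, ΔP = 1. Midpoints: P̄ = 10.50, Q̄ = 293.0.
ε = (ΔQ/ΔP)(P̄/Q̄) = (-58/1)(10.50/293.0).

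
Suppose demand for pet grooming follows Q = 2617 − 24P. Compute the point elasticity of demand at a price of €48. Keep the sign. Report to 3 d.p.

-0.786

At P = 48, Q = 1465.
dQ/dP = −24.
ε = (dQ/dP)(P/Q) = (-24)(48/1465).
|ε| < 1, so demand is inelastic at this price.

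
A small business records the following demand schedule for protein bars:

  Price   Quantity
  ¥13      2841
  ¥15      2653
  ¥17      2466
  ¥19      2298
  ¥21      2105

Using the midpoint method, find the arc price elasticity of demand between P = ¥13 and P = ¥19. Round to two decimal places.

-0.56

At P = 13, Q = 2841; at P = 19, Q = 2298.
ΔQ = -543, ΔP = 6. Midpoints: P̄ = 16.00, Q̄ = 2569.5.
ε = (ΔQ/ΔP)(P̄/Q̄) = (-543/6)(16.00/2569.5).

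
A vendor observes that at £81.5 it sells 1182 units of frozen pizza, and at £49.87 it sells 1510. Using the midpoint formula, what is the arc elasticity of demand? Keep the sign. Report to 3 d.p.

-0.506

ΔQ = 1510 − 1182 = 328; ΔP = 49.87 − 81.5 = -31.63.
Midpoints: P̄ = 65.69, Q̄ = 1346.0.
ε = (ΔQ/ΔP)(P̄/Q̄) = (328/-31.63)(65.69/1346.0).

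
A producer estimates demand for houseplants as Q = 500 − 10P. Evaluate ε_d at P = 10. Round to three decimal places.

-0.250

At P = 10, Q = 400.
dQ/dP = −10.
ε = (dQ/dP)(P/Q) = (-10)(10/400).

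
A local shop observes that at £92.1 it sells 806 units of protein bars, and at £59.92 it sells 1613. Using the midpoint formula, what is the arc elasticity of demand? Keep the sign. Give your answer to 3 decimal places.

ΔQ = 1613 − 806 = 807; ΔP = 59.92 − 92.1 = -32.18.
Midpoints: P̄ = 76.01, Q̄ = 1209.5.
ε = (ΔQ/ΔP)(P̄/Q̄) = (807/-32.18)(76.01/1209.5).

-1.576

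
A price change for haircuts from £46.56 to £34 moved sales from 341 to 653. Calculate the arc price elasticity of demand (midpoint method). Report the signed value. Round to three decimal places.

-2.013

ΔQ = 653 − 341 = 312; ΔP = 34 − 46.56 = -12.56.
Midpoints: P̄ = 40.28, Q̄ = 497.0.
ε = (ΔQ/ΔP)(P̄/Q̄) = (312/-12.56)(40.28/497.0).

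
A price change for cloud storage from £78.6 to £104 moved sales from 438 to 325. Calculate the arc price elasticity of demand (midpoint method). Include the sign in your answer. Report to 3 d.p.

-1.065

ΔQ = 325 − 438 = -113; ΔP = 104 − 78.6 = 25.4.
Midpoints: P̄ = 91.30, Q̄ = 381.5.
ε = (ΔQ/ΔP)(P̄/Q̄) = (-113/25.4)(91.30/381.5).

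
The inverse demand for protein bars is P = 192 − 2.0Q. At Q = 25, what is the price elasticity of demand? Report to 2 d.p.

-2.84

At Q = 25, P = 192 − 2.0(25) = 142.00.
dP/dQ = −2.0, so dQ/dP = 1/(−2.0) = -0.500.
ε = (dQ/dP)(P/Q) = (-0.500)(142.00/25).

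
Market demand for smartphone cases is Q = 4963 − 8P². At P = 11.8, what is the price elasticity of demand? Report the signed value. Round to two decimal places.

At P = 11.8, Q = 3849.080.
dQ/dP = −16P = -188.800.
ε = (dQ/dP)(P/Q) = (-188.800)(11.8/3849.080).

-0.58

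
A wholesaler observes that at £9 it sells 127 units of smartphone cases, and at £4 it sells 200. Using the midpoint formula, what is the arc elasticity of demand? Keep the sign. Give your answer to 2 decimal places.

-0.58

ΔQ = 200 − 127 = 73; ΔP = 4 − 9 = -5.
Midpoints: P̄ = 6.50, Q̄ = 163.5.
ε = (ΔQ/ΔP)(P̄/Q̄) = (73/-5)(6.50/163.5).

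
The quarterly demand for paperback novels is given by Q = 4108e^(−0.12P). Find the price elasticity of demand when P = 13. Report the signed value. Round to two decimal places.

-1.56

At P = 13, Q = 863.239.
dQ/dP = −0.12·4108e^(−0.12P) = −0.12Q = -103.589.
ε = (dQ/dP)(P/Q) = (-103.589)(13/863.239).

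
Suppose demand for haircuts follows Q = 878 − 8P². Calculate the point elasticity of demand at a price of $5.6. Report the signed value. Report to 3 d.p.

At P = 5.6, Q = 627.120.
dQ/dP = −16P = -89.600.
ε = (dQ/dP)(P/Q) = (-89.600)(5.6/627.120).

-0.800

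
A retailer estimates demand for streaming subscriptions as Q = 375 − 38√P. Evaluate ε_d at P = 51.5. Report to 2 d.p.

At P = 51.5, Q = 102.299.
dQ/dP = −38/(2√P) = -2.648.
ε = (dQ/dP)(P/Q) = (-2.648)(51.5/102.299).

-1.33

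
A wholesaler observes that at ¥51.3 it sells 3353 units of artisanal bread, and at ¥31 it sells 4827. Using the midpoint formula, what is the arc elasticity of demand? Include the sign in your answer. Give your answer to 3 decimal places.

-0.731

ΔQ = 4827 − 3353 = 1474; ΔP = 31 − 51.3 = -20.3.
Midpoints: P̄ = 41.15, Q̄ = 4090.0.
ε = (ΔQ/ΔP)(P̄/Q̄) = (1474/-20.3)(41.15/4090.0).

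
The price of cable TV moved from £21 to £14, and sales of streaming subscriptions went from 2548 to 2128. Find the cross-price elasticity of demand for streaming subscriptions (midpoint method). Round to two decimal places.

0.45

ΔQ_x = 2128 − 2548 = -420; ΔP_y = 14 − 21 = -7.
Midpoints: P̄_y = 17.50, Q̄_x = 2338.0.
ε_xy = (ΔQ_x/ΔP_y)(P̄_y/Q̄_x) = (-420/-7)(17.50/2338.0).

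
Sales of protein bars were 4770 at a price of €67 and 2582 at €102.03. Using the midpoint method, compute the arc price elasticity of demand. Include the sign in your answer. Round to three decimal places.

-1.436

ΔQ = 2582 − 4770 = -2188; ΔP = 102.03 − 67 = 35.03.
Midpoints: P̄ = 84.52, Q̄ = 3676.0.
ε = (ΔQ/ΔP)(P̄/Q̄) = (-2188/35.03)(84.52/3676.0).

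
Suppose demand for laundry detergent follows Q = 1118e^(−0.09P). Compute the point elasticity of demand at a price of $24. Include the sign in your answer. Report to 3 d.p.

At P = 24, Q = 128.933.
dQ/dP = −0.09·1118e^(−0.09P) = −0.09Q = -11.604.
ε = (dQ/dP)(P/Q) = (-11.604)(24/128.933).

-2.160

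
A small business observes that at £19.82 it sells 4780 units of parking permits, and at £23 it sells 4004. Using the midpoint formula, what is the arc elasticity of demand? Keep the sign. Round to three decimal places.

-1.190

ΔQ = 4004 − 4780 = -776; ΔP = 23 − 19.82 = 3.18.
Midpoints: P̄ = 21.41, Q̄ = 4392.0.
ε = (ΔQ/ΔP)(P̄/Q̄) = (-776/3.18)(21.41/4392.0).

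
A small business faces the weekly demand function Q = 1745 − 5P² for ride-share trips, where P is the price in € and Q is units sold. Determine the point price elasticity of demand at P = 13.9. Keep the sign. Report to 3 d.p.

-2.480

At P = 13.9, Q = 778.950.
dQ/dP = −10P = -139.
ε = (dQ/dP)(P/Q) = (-139)(13.9/778.950).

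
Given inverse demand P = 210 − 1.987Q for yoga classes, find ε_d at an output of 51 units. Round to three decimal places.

At Q = 51, P = 210 − 1.987(51) = 108.66.
dP/dQ = −1.987, so dQ/dP = 1/(−1.987) = -0.503.
ε = (dQ/dP)(P/Q) = (-0.503)(108.66/51).

-1.072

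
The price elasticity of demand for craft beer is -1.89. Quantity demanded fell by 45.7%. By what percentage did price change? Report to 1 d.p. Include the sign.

24.2%

%ΔP ≈ %ΔQ / ε = (-45.7%)/(-1.89) = 24.18%.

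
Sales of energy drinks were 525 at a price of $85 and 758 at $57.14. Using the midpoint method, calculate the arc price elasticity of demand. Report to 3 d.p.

-0.927

ΔQ = 758 − 525 = 233; ΔP = 57.14 − 85 = -27.86.
Midpoints: P̄ = 71.07, Q̄ = 641.5.
ε = (ΔQ/ΔP)(P̄/Q̄) = (233/-27.86)(71.07/641.5).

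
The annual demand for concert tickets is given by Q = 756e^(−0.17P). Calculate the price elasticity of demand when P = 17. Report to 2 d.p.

-2.89

At P = 17, Q = 42.016.
dQ/dP = −0.17·756e^(−0.17P) = −0.17Q = -7.143.
ε = (dQ/dP)(P/Q) = (-7.143)(17/42.016).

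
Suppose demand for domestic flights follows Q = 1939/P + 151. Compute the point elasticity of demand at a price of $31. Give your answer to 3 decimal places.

At P = 31, Q = 213.548.
dQ/dP = −1939/P² = -2.018.
ε = (dQ/dP)(P/Q) = (-2.018)(31/213.548).
|ε| < 1, so demand is inelastic at this price.

-0.293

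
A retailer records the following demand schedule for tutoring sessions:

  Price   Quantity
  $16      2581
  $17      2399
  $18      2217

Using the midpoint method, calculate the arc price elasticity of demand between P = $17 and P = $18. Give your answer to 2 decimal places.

-1.38

At P = 17, Q = 2399; at P = 18, Q = 2217.
ΔQ = -182, ΔP = 1. Midpoints: P̄ = 17.50, Q̄ = 2308.0.
ε = (ΔQ/ΔP)(P̄/Q̄) = (-182/1)(17.50/2308.0).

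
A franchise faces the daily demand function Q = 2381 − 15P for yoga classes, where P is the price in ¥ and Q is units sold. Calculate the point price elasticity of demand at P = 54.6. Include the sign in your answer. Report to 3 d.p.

At P = 54.6, Q = 1562.
dQ/dP = −15.
ε = (dQ/dP)(P/Q) = (-15)(54.6/1562).

-0.524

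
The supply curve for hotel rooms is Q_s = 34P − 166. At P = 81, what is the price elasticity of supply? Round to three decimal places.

At P = 81, Q_s = 2588.
dQ_s/dP = 34.
ε_s = (dQ_s/dP)(P/Q_s) = (34)(81/2588).

1.064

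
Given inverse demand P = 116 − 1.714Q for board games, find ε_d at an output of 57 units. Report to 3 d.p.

-0.187

At Q = 57, P = 116 − 1.714(57) = 18.30.
dP/dQ = −1.714, so dQ/dP = 1/(−1.714) = -0.583.
ε = (dQ/dP)(P/Q) = (-0.583)(18.30/57).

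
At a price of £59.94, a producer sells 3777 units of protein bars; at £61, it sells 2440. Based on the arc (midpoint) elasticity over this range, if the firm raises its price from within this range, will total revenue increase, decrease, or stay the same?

Arc ε = (-1337/1.06)(60.47/3108.5) ≈ -24.537.
|ε| = 24.54 > 1, so demand is elastic. A price rise therefore reduces total revenue.

decrease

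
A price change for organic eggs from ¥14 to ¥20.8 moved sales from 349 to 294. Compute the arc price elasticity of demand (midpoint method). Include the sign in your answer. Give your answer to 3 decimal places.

ΔQ = 294 − 349 = -55; ΔP = 20.8 − 14 = 6.8.
Midpoints: P̄ = 17.40, Q̄ = 321.5.
ε = (ΔQ/ΔP)(P̄/Q̄) = (-55/6.8)(17.40/321.5).

-0.438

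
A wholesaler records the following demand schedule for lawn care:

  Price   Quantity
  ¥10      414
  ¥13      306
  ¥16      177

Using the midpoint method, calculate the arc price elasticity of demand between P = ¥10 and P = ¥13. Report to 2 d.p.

At P = 10, Q = 414; at P = 13, Q = 306.
ΔQ = -108, ΔP = 3. Midpoints: P̄ = 11.50, Q̄ = 360.0.
ε = (ΔQ/ΔP)(P̄/Q̄) = (-108/3)(11.50/360.0).

-1.15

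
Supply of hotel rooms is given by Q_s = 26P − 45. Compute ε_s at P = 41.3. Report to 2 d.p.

At P = 41.3, Q_s = 1028.80.
dQ_s/dP = 26.
ε_s = (dQ_s/dP)(P/Q_s) = (26)(41.3/1028.80).

1.04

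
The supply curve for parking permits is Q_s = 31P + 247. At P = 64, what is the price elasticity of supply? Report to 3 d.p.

0.889

At P = 64, Q_s = 2231.
dQ_s/dP = 31.
ε_s = (dQ_s/dP)(P/Q_s) = (31)(64/2231).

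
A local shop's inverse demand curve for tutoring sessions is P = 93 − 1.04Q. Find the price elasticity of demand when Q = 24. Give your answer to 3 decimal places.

At Q = 24, P = 93 − 1.04(24) = 68.04.
dP/dQ = −1.04, so dQ/dP = 1/(−1.04) = -0.962.
ε = (dQ/dP)(P/Q) = (-0.962)(68.04/24).

-2.726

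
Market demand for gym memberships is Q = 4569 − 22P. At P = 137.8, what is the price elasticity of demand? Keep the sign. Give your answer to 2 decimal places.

-1.97

At P = 137.8, Q = 1537.400.
dQ/dP = −22.
ε = (dQ/dP)(P/Q) = (-22)(137.8/1537.400).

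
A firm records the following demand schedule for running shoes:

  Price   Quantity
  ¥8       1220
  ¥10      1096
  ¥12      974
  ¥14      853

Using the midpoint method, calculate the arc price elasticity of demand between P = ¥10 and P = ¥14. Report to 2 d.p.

At P = 10, Q = 1096; at P = 14, Q = 853.
ΔQ = -243, ΔP = 4. Midpoints: P̄ = 12.00, Q̄ = 974.5.
ε = (ΔQ/ΔP)(P̄/Q̄) = (-243/4)(12.00/974.5).

-0.75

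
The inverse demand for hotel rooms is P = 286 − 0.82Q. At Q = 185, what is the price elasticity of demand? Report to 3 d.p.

At Q = 185, P = 286 − 0.82(185) = 134.30.
dP/dQ = −0.82, so dQ/dP = 1/(−0.82) = -1.220.
ε = (dQ/dP)(P/Q) = (-1.220)(134.30/185).

-0.885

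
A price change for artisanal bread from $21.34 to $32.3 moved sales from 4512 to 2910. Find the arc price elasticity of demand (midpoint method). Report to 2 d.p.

ΔQ = 2910 − 4512 = -1602; ΔP = 32.3 − 21.34 = 10.96.
Midpoints: P̄ = 26.82, Q̄ = 3711.0.
ε = (ΔQ/ΔP)(P̄/Q̄) = (-1602/10.96)(26.82/3711.0).

-1.06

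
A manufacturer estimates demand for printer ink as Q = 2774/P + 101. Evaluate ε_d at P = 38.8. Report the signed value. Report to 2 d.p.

At P = 38.8, Q = 172.495.
dQ/dP = −2774/P² = -1.843.
ε = (dQ/dP)(P/Q) = (-1.843)(38.8/172.495).

-0.41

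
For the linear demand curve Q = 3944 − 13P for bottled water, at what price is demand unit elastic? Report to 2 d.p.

151.69

For linear demand Q = a − bP, ε = −bP/(a − bP). |ε| = 1 when bP = a − bP, i.e. P = a/(2b).
P = 3944/(2·13) = 3944/26 = 151.6923.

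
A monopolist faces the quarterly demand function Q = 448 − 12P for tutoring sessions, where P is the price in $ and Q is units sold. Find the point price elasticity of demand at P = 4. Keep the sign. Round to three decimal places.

-0.120

At P = 4, Q = 400.
dQ/dP = −12.
ε = (dQ/dP)(P/Q) = (-12)(4/400).
|ε| < 1, so demand is inelastic at this price.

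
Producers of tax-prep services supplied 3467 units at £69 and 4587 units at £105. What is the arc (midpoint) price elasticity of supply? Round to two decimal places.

ΔQ = 4587 − 3467 = 1120; ΔP = 105 − 69 = 36.
Midpoints: P̄ = 87.00, Q̄ = 4027.0.
ε_s = (ΔQ/ΔP)(P̄/Q̄) = (1120/36)(87.00/4027.0).

0.67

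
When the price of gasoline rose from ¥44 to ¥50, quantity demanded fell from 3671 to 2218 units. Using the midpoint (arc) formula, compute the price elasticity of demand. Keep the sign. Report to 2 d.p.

ΔQ = 2218 − 3671 = -1453; ΔP = 50 − 44 = 6.
Midpoints: P̄ = 47.00, Q̄ = 2944.5.
ε = (ΔQ/ΔP)(P̄/Q̄) = (-1453/6)(47.00/2944.5).

-3.87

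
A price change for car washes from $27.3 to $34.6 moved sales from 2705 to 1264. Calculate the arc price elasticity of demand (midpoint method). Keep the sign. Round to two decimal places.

ΔQ = 1264 − 2705 = -1441; ΔP = 34.6 − 27.3 = 7.3.
Midpoints: P̄ = 30.95, Q̄ = 1984.5.
ε = (ΔQ/ΔP)(P̄/Q̄) = (-1441/7.3)(30.95/1984.5).

-3.08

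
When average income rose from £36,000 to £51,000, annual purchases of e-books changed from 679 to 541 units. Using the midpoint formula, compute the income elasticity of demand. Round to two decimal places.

-0.66

ΔQ = -138, ΔI = 15000. Midpoints: Ī = 43,500, Q̄ = 610.0.
ε_I = (ΔQ/ΔI)(Ī/Q̄) = (-138/15000)(43500/610.0).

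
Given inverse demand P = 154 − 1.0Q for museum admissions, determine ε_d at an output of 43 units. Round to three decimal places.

At Q = 43, P = 154 − 1.0(43) = 111.00.
dP/dQ = −1.0, so dQ/dP = 1/(−1.0) = -1.000.
ε = (dQ/dP)(P/Q) = (-1.000)(111.00/43).

-2.581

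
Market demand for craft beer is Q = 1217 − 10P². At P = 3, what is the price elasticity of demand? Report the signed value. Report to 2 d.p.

At P = 3, Q = 1127.
dQ/dP = −20P = -60.
ε = (dQ/dP)(P/Q) = (-60)(3/1127).
|ε| < 1, so demand is inelastic at this price.

-0.16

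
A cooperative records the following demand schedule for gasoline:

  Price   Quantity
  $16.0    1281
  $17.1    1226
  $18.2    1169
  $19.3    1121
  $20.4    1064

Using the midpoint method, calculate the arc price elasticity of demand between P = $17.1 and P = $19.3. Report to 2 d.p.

-0.74

At P = 17.1, Q = 1226; at P = 19.3, Q = 1121.
ΔQ = -105, ΔP = 2.2. Midpoints: P̄ = 18.20, Q̄ = 1173.5.
ε = (ΔQ/ΔP)(P̄/Q̄) = (-105/2.2)(18.20/1173.5).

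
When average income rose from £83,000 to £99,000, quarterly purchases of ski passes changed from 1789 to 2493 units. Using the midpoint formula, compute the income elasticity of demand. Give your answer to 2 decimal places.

1.87

ΔQ = 704, ΔI = 16000. Midpoints: Ī = 91,000, Q̄ = 2141.0.
ε_I = (ΔQ/ΔI)(Ī/Q̄) = (704/16000)(91000/2141.0).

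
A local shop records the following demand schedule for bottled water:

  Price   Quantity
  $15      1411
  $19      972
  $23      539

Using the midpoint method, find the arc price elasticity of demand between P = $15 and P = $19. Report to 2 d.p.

-1.57

At P = 15, Q = 1411; at P = 19, Q = 972.
ΔQ = -439, ΔP = 4. Midpoints: P̄ = 17.00, Q̄ = 1191.5.
ε = (ΔQ/ΔP)(P̄/Q̄) = (-439/4)(17.00/1191.5).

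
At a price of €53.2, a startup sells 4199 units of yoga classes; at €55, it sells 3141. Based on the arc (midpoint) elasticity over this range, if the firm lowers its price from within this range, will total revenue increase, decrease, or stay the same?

Arc ε = (-1058/1.8)(54.10/3670.0) ≈ -8.665.
|ε| = 8.66 > 1, so demand is elastic. A price cut therefore raises total revenue.

increase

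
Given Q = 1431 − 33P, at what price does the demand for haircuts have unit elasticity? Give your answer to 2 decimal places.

21.68

For linear demand Q = a − bP, ε = −bP/(a − bP). |ε| = 1 when bP = a − bP, i.e. P = a/(2b).
P = 1431/(2·33) = 1431/66 = 21.6818.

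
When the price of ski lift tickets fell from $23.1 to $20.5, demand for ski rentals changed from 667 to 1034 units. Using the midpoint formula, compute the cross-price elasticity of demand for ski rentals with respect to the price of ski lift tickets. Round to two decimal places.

-3.62

ΔQ_x = 1034 − 667 = 367; ΔP_y = 20.5 − 23.1 = -2.6.
Midpoints: P̄_y = 21.80, Q̄_x = 850.5.
ε_xy = (ΔQ_x/ΔP_y)(P̄_y/Q̄_x) = (367/-2.6)(21.80/850.5).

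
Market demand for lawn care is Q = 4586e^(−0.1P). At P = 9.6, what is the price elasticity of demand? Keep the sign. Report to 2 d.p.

At P = 9.6, Q = 1755.947.
dQ/dP = −0.1·4586e^(−0.1P) = −0.1Q = -175.595.
ε = (dQ/dP)(P/Q) = (-175.595)(9.6/1755.947).
|ε| < 1, so demand is inelastic at this price.

-0.96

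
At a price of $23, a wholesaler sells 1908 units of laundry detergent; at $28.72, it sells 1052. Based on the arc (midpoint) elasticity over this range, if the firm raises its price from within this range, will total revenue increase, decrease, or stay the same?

Arc ε = (-856/5.72)(25.86/1480.0) ≈ -2.615.
|ε| = 2.61 > 1, so demand is elastic. A price rise therefore reduces total revenue.

decrease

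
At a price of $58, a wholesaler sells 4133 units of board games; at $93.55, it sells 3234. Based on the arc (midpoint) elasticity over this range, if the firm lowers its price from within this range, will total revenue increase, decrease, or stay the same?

decrease

Arc ε = (-899/35.55)(75.78/3683.5) ≈ -0.520.
|ε| = 0.52 < 1, so demand is inelastic. A price cut therefore reduces total revenue.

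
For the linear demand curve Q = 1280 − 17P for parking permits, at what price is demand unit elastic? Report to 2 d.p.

37.65

For linear demand Q = a − bP, ε = −bP/(a − bP). |ε| = 1 when bP = a − bP, i.e. P = a/(2b).
P = 1280/(2·17) = 1280/34 = 37.6471.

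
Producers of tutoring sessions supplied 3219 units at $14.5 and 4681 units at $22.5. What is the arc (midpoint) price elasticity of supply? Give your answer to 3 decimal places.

0.856

ΔQ = 4681 − 3219 = 1462; ΔP = 22.5 − 14.5 = 8.
Midpoints: P̄ = 18.50, Q̄ = 3950.0.
ε_s = (ΔQ/ΔP)(P̄/Q̄) = (1462/8)(18.50/3950.0).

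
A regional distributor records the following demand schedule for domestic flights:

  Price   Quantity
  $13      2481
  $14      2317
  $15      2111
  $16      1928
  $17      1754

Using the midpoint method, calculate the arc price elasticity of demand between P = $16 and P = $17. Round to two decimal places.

-1.56

At P = 16, Q = 1928; at P = 17, Q = 1754.
ΔQ = -174, ΔP = 1. Midpoints: P̄ = 16.50, Q̄ = 1841.0.
ε = (ΔQ/ΔP)(P̄/Q̄) = (-174/1)(16.50/1841.0).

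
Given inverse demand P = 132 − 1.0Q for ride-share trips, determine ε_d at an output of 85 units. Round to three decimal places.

At Q = 85, P = 132 − 1.0(85) = 47.00.
dP/dQ = −1.0, so dQ/dP = 1/(−1.0) = -1.000.
ε = (dQ/dP)(P/Q) = (-1.000)(47.00/85).

-0.553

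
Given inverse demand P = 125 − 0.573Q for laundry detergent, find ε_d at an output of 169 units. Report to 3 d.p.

At Q = 169, P = 125 − 0.573(169) = 28.16.
dP/dQ = −0.573, so dQ/dP = 1/(−0.573) = -1.745.
ε = (dQ/dP)(P/Q) = (-1.745)(28.16/169).

-0.291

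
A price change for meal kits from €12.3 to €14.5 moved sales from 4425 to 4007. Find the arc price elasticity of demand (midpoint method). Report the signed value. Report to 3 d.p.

-0.604

ΔQ = 4007 − 4425 = -418; ΔP = 14.5 − 12.3 = 2.2.
Midpoints: P̄ = 13.40, Q̄ = 4216.0.
ε = (ΔQ/ΔP)(P̄/Q̄) = (-418/2.2)(13.40/4216.0).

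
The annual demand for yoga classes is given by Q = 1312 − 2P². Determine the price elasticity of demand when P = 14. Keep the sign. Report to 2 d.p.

At P = 14, Q = 920.
dQ/dP = −4P = -56.
ε = (dQ/dP)(P/Q) = (-56)(14/920).

-0.85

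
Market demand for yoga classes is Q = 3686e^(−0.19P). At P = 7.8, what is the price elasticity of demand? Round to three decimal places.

At P = 7.8, Q = 837.396.
dQ/dP = −0.19·3686e^(−0.19P) = −0.19Q = -159.105.
ε = (dQ/dP)(P/Q) = (-159.105)(7.8/837.396).

-1.482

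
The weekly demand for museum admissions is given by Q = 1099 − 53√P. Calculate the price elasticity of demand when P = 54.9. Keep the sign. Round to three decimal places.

-0.278

At P = 54.9, Q = 706.299.
dQ/dP = −53/(2√P) = -3.577.
ε = (dQ/dP)(P/Q) = (-3.577)(54.9/706.299).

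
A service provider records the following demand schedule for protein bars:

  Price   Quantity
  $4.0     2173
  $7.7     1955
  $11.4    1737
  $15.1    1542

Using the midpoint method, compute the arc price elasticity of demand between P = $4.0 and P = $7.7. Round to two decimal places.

-0.17

At P = 4.0, Q = 2173; at P = 7.7, Q = 1955.
ΔQ = -218, ΔP = 3.7. Midpoints: P̄ = 5.85, Q̄ = 2064.0.
ε = (ΔQ/ΔP)(P̄/Q̄) = (-218/3.7)(5.85/2064.0).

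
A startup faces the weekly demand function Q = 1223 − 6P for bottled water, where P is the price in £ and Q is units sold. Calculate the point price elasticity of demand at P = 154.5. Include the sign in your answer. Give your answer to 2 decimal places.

-3.13

At P = 154.5, Q = 296.
dQ/dP = −6.
ε = (dQ/dP)(P/Q) = (-6)(154.5/296).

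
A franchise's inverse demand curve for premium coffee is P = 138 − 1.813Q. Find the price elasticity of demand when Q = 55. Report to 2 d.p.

-0.38

At Q = 55, P = 138 − 1.813(55) = 38.28.
dP/dQ = −1.813, so dQ/dP = 1/(−1.813) = -0.552.
ε = (dQ/dP)(P/Q) = (-0.552)(38.28/55).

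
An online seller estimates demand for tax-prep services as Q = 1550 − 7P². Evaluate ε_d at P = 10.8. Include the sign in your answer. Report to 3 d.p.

-2.226

At P = 10.8, Q = 733.520.
dQ/dP = −14P = -151.200.
ε = (dQ/dP)(P/Q) = (-151.200)(10.8/733.520).
|ε| > 1, so demand is elastic at this price.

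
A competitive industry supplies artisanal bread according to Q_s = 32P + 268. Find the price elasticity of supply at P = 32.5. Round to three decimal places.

At P = 32.5, Q_s = 1308.
dQ_s/dP = 32.
ε_s = (dQ_s/dP)(P/Q_s) = (32)(32.5/1308).

0.795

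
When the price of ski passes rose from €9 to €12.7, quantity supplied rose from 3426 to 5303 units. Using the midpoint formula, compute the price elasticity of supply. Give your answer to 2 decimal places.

ΔQ = 5303 − 3426 = 1877; ΔP = 12.7 − 9 = 3.7.
Midpoints: P̄ = 10.85, Q̄ = 4364.5.
ε_s = (ΔQ/ΔP)(P̄/Q̄) = (1877/3.7)(10.85/4364.5).

1.26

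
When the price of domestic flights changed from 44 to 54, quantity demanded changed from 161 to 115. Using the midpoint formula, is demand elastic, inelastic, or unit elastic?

elastic

Arc ε ≈ -1.633.
|ε| = 1.63 > 1.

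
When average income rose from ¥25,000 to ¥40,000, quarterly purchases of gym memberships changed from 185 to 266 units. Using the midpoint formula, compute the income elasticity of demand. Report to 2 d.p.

ΔQ = 81, ΔI = 15000. Midpoints: Ī = 32,500, Q̄ = 225.5.
ε_I = (ΔQ/ΔI)(Ī/Q̄) = (81/15000)(32500/225.5).

0.78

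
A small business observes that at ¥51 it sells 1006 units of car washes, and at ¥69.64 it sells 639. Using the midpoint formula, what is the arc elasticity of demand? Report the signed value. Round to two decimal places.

-1.44

ΔQ = 639 − 1006 = -367; ΔP = 69.64 − 51 = 18.64.
Midpoints: P̄ = 60.32, Q̄ = 822.5.
ε = (ΔQ/ΔP)(P̄/Q̄) = (-367/18.64)(60.32/822.5).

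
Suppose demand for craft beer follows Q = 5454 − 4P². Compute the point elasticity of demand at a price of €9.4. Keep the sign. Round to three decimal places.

At P = 9.4, Q = 5100.560.
dQ/dP = −8P = -75.200.
ε = (dQ/dP)(P/Q) = (-75.200)(9.4/5100.560).
|ε| < 1, so demand is inelastic at this price.

-0.139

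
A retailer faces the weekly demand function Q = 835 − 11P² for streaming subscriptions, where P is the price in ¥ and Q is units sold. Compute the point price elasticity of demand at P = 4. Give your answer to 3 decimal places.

-0.534

At P = 4, Q = 659.
dQ/dP = −22P = -88.
ε = (dQ/dP)(P/Q) = (-88)(4/659).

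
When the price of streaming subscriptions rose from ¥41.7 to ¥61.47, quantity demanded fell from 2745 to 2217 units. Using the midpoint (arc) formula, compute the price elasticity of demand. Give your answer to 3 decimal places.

ΔQ = 2217 − 2745 = -528; ΔP = 61.47 − 41.7 = 19.77.
Midpoints: P̄ = 51.59, Q̄ = 2481.0.
ε = (ΔQ/ΔP)(P̄/Q̄) = (-528/19.77)(51.59/2481.0).

-0.555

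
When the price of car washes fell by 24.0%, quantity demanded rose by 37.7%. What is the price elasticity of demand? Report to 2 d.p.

-1.57

ε = %ΔQ / %ΔP = (37.7)/(-24.0) = -1.571.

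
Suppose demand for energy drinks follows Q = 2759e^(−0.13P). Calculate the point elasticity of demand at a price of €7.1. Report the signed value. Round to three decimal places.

-0.923

At P = 7.1, Q = 1096.220.
dQ/dP = −0.13·2759e^(−0.13P) = −0.13Q = -142.509.
ε = (dQ/dP)(P/Q) = (-142.509)(7.1/1096.220).
|ε| < 1, so demand is inelastic at this price.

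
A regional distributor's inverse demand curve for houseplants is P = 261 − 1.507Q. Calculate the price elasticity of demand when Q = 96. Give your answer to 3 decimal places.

At Q = 96, P = 261 − 1.507(96) = 116.33.
dP/dQ = −1.507, so dQ/dP = 1/(−1.507) = -0.664.
ε = (dQ/dP)(P/Q) = (-0.664)(116.33/96).

-0.804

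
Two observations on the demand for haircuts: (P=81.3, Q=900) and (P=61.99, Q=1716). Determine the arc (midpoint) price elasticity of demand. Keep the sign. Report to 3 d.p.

-2.315

ΔQ = 1716 − 900 = 816; ΔP = 61.99 − 81.3 = -19.31.
Midpoints: P̄ = 71.64, Q̄ = 1308.0.
ε = (ΔQ/ΔP)(P̄/Q̄) = (816/-19.31)(71.64/1308.0).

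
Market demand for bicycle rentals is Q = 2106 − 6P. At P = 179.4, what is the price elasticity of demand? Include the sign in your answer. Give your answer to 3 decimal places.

At P = 179.4, Q = 1029.600.
dQ/dP = −6.
ε = (dQ/dP)(P/Q) = (-6)(179.4/1029.600).

-1.045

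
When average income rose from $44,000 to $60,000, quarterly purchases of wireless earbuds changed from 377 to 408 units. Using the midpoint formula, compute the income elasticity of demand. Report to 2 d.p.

0.26

ΔQ = 31, ΔI = 16000. Midpoints: Ī = 52,000, Q̄ = 392.5.
ε_I = (ΔQ/ΔI)(Ī/Q̄) = (31/16000)(52000/392.5).
ε_I > 0, so the good is normal.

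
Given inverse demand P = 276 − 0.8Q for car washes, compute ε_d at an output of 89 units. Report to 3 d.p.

-2.876

At Q = 89, P = 276 − 0.8(89) = 204.80.
dP/dQ = −0.8, so dQ/dP = 1/(−0.8) = -1.250.
ε = (dQ/dP)(P/Q) = (-1.250)(204.80/89).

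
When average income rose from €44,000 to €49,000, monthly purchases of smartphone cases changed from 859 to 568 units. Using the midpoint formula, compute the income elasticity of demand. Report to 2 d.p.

-3.79

ΔQ = -291, ΔI = 5000. Midpoints: Ī = 46,500, Q̄ = 713.5.
ε_I = (ΔQ/ΔI)(Ī/Q̄) = (-291/5000)(46500/713.5).
ε_I < 0, so the good is inferior.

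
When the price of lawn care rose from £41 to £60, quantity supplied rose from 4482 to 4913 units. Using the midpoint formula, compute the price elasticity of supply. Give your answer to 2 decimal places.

0.24

ΔQ = 4913 − 4482 = 431; ΔP = 60 − 41 = 19.
Midpoints: P̄ = 50.50, Q̄ = 4697.5.
ε_s = (ΔQ/ΔP)(P̄/Q̄) = (431/19)(50.50/4697.5).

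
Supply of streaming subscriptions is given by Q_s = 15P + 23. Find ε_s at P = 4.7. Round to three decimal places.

At P = 4.7, Q_s = 93.50.
dQ_s/dP = 15.
ε_s = (dQ_s/dP)(P/Q_s) = (15)(4.7/93.50).

0.754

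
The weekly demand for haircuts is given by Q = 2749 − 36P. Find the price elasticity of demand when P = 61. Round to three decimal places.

-3.971

At P = 61, Q = 553.
dQ/dP = −36.
ε = (dQ/dP)(P/Q) = (-36)(61/553).
|ε| > 1, so demand is elastic at this price.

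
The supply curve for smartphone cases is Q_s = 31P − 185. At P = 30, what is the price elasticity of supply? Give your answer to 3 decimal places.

At P = 30, Q_s = 745.
dQ_s/dP = 31.
ε_s = (dQ_s/dP)(P/Q_s) = (31)(30/745).

1.248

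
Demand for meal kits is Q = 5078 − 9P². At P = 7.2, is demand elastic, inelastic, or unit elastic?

inelastic

Q = 4611.440, dQ/dP = -129.600.
ε = (dQ/dP)(P/Q) ≈ -0.202.
|ε| = 0.20 < 1.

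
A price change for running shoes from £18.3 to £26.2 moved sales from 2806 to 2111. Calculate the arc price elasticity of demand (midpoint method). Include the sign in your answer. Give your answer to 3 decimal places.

-0.796

ΔQ = 2111 − 2806 = -695; ΔP = 26.2 − 18.3 = 7.9.
Midpoints: P̄ = 22.25, Q̄ = 2458.5.
ε = (ΔQ/ΔP)(P̄/Q̄) = (-695/7.9)(22.25/2458.5).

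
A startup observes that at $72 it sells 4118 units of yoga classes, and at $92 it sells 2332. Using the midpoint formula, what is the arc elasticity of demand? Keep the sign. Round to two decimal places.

-2.27

ΔQ = 2332 − 4118 = -1786; ΔP = 92 − 72 = 20.
Midpoints: P̄ = 82.00, Q̄ = 3225.0.
ε = (ΔQ/ΔP)(P̄/Q̄) = (-1786/20)(82.00/3225.0).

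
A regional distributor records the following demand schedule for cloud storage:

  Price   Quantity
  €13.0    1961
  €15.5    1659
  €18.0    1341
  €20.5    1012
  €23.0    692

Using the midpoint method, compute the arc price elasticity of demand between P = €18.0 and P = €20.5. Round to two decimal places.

-2.15

At P = 18.0, Q = 1341; at P = 20.5, Q = 1012.
ΔQ = -329, ΔP = 2.5. Midpoints: P̄ = 19.25, Q̄ = 1176.5.
ε = (ΔQ/ΔP)(P̄/Q̄) = (-329/2.5)(19.25/1176.5).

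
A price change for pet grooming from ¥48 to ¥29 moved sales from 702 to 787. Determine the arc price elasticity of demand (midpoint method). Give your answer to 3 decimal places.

ΔQ = 787 − 702 = 85; ΔP = 29 − 48 = -19.
Midpoints: P̄ = 38.50, Q̄ = 744.5.
ε = (ΔQ/ΔP)(P̄/Q̄) = (85/-19)(38.50/744.5).

-0.231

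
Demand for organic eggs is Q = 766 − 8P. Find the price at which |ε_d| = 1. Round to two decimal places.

47.88

For linear demand Q = a − bP, ε = −bP/(a − bP). |ε| = 1 when bP = a − bP, i.e. P = a/(2b).
P = 766/(2·8) = 766/16 = 47.8750.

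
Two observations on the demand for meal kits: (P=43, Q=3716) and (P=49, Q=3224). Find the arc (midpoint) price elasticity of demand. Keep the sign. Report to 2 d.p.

-1.09

ΔQ = 3224 − 3716 = -492; ΔP = 49 − 43 = 6.
Midpoints: P̄ = 46.00, Q̄ = 3470.0.
ε = (ΔQ/ΔP)(P̄/Q̄) = (-492/6)(46.00/3470.0).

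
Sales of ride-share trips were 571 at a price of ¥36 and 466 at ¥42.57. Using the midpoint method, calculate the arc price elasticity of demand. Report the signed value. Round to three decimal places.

-1.211

ΔQ = 466 − 571 = -105; ΔP = 42.57 − 36 = 6.57.
Midpoints: P̄ = 39.28, Q̄ = 518.5.
ε = (ΔQ/ΔP)(P̄/Q̄) = (-105/6.57)(39.28/518.5).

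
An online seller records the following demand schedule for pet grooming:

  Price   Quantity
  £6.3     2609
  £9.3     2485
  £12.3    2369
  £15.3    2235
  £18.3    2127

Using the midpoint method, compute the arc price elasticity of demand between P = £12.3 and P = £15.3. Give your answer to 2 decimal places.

-0.27

At P = 12.3, Q = 2369; at P = 15.3, Q = 2235.
ΔQ = -134, ΔP = 3.0. Midpoints: P̄ = 13.80, Q̄ = 2302.0.
ε = (ΔQ/ΔP)(P̄/Q̄) = (-134/3.0)(13.80/2302.0).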